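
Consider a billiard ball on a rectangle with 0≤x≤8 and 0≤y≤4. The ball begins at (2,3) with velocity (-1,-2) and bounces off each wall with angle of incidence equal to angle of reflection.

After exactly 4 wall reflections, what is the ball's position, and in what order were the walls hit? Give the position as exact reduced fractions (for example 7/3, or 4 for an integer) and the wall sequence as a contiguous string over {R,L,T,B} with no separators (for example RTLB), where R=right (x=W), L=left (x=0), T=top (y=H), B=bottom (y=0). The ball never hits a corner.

1. t=3/2 → B at (1/2,0); v=(-1,2)
2. t=1/2 → L at (0,1); v=(1,2)
3. t=3/2 → T at (3/2,4); v=(1,-2)
4. t=2 → B at (7/2,0); v=(1,2)

Final position: (7/2,0)
Wall sequence: BLTB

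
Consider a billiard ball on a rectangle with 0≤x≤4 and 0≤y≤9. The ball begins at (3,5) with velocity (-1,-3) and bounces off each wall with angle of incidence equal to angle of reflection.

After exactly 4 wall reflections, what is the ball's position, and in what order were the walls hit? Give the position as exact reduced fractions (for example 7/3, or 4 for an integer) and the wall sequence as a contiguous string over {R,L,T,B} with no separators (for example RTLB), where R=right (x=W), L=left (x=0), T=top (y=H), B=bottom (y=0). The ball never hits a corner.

1. t=5/3 → B at (4/3,0); v=(-1,3)
2. t=4/3 → L at (0,4); v=(1,3)
3. t=5/3 → T at (5/3,9); v=(1,-3)
4. t=7/3 → R at (4,2); v=(-1,-3)

Final position: (4,2)
Wall sequence: BLTR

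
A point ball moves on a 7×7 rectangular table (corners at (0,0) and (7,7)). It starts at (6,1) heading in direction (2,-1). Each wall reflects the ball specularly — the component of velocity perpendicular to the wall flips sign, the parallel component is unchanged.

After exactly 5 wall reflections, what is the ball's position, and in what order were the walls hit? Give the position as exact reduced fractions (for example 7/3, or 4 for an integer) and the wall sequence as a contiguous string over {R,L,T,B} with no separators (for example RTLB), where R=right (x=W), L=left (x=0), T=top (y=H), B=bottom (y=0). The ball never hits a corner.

1. t=1/2 → R at (7,1/2); v=(-2,-1)
2. t=1/2 → B at (6,0); v=(-2,1)
3. t=3 → L at (0,3); v=(2,1)
4. t=7/2 → R at (7,13/2); v=(-2,1)
5. t=1/2 → T at (6,7); v=(-2,-1)

Final position: (6,7)
Wall sequence: RBLRT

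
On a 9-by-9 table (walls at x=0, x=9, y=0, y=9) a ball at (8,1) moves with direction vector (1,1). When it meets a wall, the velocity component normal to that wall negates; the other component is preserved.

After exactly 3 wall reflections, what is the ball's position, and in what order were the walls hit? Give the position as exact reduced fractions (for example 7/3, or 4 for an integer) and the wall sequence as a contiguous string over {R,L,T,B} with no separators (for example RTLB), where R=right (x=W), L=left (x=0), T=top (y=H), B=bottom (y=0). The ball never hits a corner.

1. t=1 → R at (9,2); v=(-1,1)
2. t=7 → T at (2,9); v=(-1,-1)
3. t=2 → L at (0,7); v=(1,-1)

Final position: (0,7)
Wall sequence: RTL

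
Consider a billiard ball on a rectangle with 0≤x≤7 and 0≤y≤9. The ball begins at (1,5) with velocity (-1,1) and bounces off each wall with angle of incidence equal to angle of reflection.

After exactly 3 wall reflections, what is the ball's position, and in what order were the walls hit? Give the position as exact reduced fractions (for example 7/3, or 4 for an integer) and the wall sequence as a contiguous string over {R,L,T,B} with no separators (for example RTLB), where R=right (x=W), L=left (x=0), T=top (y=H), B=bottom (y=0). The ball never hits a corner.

1. t=1 → L at (0,6); v=(1,1)
2. t=3 → T at (3,9); v=(1,-1)
3. t=4 → R at (7,5); v=(-1,-1)

Final position: (7,5)
Wall sequence: LTR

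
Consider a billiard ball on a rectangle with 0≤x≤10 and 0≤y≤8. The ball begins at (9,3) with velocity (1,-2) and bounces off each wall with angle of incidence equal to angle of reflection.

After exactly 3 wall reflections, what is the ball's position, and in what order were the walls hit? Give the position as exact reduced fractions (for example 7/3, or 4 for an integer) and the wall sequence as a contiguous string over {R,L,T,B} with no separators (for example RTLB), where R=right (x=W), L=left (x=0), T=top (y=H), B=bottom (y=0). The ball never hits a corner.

Final position: (11/2,8)
Wall sequence: RBT

1. t=1 → R at (10,1); v=(-1,-2)
2. t=1/2 → B at (19/2,0); v=(-1,2)
3. t=4 → T at (11/2,8); v=(-1,-2)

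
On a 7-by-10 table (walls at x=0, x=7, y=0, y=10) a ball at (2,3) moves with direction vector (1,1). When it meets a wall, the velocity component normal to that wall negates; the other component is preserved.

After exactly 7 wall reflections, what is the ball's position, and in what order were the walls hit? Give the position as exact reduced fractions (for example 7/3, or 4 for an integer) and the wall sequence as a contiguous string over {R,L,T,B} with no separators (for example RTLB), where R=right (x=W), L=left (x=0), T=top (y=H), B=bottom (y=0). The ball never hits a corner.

Final position: (1,10)
Wall sequence: RTLBRLT

1. t=5 → R at (7,8); v=(-1,1)
2. t=2 → T at (5,10); v=(-1,-1)
3. t=5 → L at (0,5); v=(1,-1)
4. t=5 → B at (5,0); v=(1,1)
5. t=2 → R at (7,2); v=(-1,1)
6. t=7 → L at (0,9); v=(1,1)
7. t=1 → T at (1,10); v=(1,-1)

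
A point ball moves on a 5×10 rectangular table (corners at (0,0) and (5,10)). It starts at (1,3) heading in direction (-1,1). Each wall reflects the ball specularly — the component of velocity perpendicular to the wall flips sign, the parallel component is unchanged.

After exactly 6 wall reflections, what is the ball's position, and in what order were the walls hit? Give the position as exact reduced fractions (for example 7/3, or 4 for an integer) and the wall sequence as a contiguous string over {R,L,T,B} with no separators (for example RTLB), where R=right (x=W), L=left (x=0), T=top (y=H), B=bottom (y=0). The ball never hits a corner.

Final position: (4,0)
Wall sequence: LRTLRB

1. t=1 → L at (0,4); v=(1,1)
2. t=5 → R at (5,9); v=(-1,1)
3. t=1 → T at (4,10); v=(-1,-1)
4. t=4 → L at (0,6); v=(1,-1)
5. t=5 → R at (5,1); v=(-1,-1)
6. t=1 → B at (4,0); v=(-1,1)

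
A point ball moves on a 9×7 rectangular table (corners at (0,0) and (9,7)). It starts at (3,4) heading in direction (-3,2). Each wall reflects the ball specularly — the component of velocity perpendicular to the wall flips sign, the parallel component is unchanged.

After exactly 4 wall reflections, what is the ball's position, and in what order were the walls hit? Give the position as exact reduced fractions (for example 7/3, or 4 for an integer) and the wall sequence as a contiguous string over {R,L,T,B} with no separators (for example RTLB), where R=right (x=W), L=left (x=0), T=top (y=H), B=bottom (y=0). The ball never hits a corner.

1. t=1 → L at (0,6); v=(3,2)
2. t=1/2 → T at (3/2,7); v=(3,-2)
3. t=5/2 → R at (9,2); v=(-3,-2)
4. t=1 → B at (6,0); v=(-3,2)

Final position: (6,0)
Wall sequence: LTRB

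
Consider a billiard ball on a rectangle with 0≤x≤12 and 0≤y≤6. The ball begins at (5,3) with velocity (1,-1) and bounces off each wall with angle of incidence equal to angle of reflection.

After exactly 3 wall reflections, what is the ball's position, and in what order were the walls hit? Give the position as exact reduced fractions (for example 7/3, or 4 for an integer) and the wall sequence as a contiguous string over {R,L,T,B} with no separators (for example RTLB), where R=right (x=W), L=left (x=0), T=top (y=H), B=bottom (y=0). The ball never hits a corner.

1. t=3 → B at (8,0); v=(1,1)
2. t=4 → R at (12,4); v=(-1,1)
3. t=2 → T at (10,6); v=(-1,-1)

Final position: (10,6)
Wall sequence: BRT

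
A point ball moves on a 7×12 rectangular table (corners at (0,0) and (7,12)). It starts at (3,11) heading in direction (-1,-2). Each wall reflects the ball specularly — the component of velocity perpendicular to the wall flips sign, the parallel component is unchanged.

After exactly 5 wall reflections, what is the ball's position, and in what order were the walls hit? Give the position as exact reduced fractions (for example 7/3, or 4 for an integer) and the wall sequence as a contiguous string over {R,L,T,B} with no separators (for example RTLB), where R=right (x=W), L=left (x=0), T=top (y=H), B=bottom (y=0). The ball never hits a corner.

1. t=3 → L at (0,5); v=(1,-2)
2. t=5/2 → B at (5/2,0); v=(1,2)
3. t=9/2 → R at (7,9); v=(-1,2)
4. t=3/2 → T at (11/2,12); v=(-1,-2)
5. t=11/2 → L at (0,1); v=(1,-2)

Final position: (0,1)
Wall sequence: LBRTL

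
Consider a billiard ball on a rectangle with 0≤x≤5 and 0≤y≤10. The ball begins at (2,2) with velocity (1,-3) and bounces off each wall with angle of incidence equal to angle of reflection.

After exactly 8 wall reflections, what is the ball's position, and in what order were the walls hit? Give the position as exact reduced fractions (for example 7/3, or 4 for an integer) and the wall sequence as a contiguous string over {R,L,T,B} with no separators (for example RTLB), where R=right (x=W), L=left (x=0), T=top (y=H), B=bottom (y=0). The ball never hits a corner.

1. t=2/3 → B at (8/3,0); v=(1,3)
2. t=7/3 → R at (5,7); v=(-1,3)
3. t=1 → T at (4,10); v=(-1,-3)
4. t=10/3 → B at (2/3,0); v=(-1,3)
5. t=2/3 → L at (0,2); v=(1,3)
6. t=8/3 → T at (8/3,10); v=(1,-3)
7. t=7/3 → R at (5,3); v=(-1,-3)
8. t=1 → B at (4,0); v=(-1,3)

Final position: (4,0)
Wall sequence: BRTBLTRB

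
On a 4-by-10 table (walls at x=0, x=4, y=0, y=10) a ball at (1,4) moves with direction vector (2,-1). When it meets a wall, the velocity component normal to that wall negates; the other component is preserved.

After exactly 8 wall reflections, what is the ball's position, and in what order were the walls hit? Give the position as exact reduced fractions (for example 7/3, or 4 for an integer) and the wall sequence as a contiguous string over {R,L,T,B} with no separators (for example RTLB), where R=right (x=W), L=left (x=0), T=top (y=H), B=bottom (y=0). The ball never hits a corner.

1. t=3/2 → R at (4,5/2); v=(-2,-1)
2. t=2 → L at (0,1/2); v=(2,-1)
3. t=1/2 → B at (1,0); v=(2,1)
4. t=3/2 → R at (4,3/2); v=(-2,1)
5. t=2 → L at (0,7/2); v=(2,1)
6. t=2 → R at (4,11/2); v=(-2,1)
7. t=2 → L at (0,15/2); v=(2,1)
8. t=2 → R at (4,19/2); v=(-2,1)

Final position: (4,19/2)
Wall sequence: RLBRLRLR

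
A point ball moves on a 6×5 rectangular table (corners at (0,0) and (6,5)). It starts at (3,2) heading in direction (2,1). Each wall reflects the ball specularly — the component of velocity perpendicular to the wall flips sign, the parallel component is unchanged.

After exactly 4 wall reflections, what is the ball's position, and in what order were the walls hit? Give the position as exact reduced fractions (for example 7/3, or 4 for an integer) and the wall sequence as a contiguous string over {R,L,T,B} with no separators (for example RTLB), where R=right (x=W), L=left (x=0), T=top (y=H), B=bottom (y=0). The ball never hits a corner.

1. t=3/2 → R at (6,7/2); v=(-2,1)
2. t=3/2 → T at (3,5); v=(-2,-1)
3. t=3/2 → L at (0,7/2); v=(2,-1)
4. t=3 → R at (6,1/2); v=(-2,-1)

Final position: (6,1/2)
Wall sequence: RTLR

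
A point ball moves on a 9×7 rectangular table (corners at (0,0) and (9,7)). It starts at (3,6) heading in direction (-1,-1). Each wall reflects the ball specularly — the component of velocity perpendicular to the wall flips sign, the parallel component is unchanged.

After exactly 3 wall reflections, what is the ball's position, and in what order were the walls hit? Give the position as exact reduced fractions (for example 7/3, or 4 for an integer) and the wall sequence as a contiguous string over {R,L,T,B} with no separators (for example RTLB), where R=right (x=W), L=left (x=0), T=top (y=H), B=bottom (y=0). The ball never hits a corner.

1. t=3 → L at (0,3); v=(1,-1)
2. t=3 → B at (3,0); v=(1,1)
3. t=6 → R at (9,6); v=(-1,1)

Final position: (9,6)
Wall sequence: LBR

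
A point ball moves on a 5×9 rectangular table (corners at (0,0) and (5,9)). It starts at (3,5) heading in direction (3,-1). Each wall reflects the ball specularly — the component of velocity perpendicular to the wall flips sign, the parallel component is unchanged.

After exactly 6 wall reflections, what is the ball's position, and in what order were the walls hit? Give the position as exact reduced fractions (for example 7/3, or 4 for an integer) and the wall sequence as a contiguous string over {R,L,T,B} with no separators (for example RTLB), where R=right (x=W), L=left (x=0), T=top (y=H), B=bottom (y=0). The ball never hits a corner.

1. t=2/3 → R at (5,13/3); v=(-3,-1)
2. t=5/3 → L at (0,8/3); v=(3,-1)
3. t=5/3 → R at (5,1); v=(-3,-1)
4. t=1 → B at (2,0); v=(-3,1)
5. t=2/3 → L at (0,2/3); v=(3,1)
6. t=5/3 → R at (5,7/3); v=(-3,1)

Final position: (5,7/3)
Wall sequence: RLRBLR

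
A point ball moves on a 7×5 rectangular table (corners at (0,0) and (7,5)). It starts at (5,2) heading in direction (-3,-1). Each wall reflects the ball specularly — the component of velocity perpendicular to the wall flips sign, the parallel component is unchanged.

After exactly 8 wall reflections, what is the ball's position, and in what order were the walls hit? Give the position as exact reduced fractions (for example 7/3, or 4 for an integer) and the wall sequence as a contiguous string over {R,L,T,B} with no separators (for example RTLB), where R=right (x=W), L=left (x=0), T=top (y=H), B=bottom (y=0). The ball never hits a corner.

Final position: (3,0)
Wall sequence: LBRLTRLB

1. t=5/3 → L at (0,1/3); v=(3,-1)
2. t=1/3 → B at (1,0); v=(3,1)
3. t=2 → R at (7,2); v=(-3,1)
4. t=7/3 → L at (0,13/3); v=(3,1)
5. t=2/3 → T at (2,5); v=(3,-1)
6. t=5/3 → R at (7,10/3); v=(-3,-1)
7. t=7/3 → L at (0,1); v=(3,-1)
8. t=1 → B at (3,0); v=(3,1)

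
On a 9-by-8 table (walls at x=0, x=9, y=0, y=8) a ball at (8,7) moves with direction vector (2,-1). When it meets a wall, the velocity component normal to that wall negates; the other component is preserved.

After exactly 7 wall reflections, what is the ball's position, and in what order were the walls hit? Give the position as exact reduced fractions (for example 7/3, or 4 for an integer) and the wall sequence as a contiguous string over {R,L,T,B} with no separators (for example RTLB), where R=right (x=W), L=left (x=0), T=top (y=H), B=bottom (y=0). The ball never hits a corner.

Final position: (9,9/2)
Wall sequence: RLBRLTR

1. t=1/2 → R at (9,13/2); v=(-2,-1)
2. t=9/2 → L at (0,2); v=(2,-1)
3. t=2 → B at (4,0); v=(2,1)
4. t=5/2 → R at (9,5/2); v=(-2,1)
5. t=9/2 → L at (0,7); v=(2,1)
6. t=1 → T at (2,8); v=(2,-1)
7. t=7/2 → R at (9,9/2); v=(-2,-1)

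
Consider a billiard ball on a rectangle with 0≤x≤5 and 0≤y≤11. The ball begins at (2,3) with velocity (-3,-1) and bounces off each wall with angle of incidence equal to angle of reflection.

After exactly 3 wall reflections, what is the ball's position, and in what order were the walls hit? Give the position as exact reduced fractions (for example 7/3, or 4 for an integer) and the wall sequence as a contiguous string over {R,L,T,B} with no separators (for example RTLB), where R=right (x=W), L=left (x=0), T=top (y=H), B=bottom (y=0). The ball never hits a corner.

1. t=2/3 → L at (0,7/3); v=(3,-1)
2. t=5/3 → R at (5,2/3); v=(-3,-1)
3. t=2/3 → B at (3,0); v=(-3,1)

Final position: (3,0)
Wall sequence: LRB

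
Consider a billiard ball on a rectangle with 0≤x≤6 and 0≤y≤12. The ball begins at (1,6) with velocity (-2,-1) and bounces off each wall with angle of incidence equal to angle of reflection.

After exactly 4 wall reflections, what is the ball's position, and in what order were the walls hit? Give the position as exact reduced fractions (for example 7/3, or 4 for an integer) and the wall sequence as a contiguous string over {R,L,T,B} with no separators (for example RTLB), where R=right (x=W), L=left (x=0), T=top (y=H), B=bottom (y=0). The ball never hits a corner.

Final position: (0,1/2)
Wall sequence: LRBL

1. t=1/2 → L at (0,11/2); v=(2,-1)
2. t=3 → R at (6,5/2); v=(-2,-1)
3. t=5/2 → B at (1,0); v=(-2,1)
4. t=1/2 → L at (0,1/2); v=(2,1)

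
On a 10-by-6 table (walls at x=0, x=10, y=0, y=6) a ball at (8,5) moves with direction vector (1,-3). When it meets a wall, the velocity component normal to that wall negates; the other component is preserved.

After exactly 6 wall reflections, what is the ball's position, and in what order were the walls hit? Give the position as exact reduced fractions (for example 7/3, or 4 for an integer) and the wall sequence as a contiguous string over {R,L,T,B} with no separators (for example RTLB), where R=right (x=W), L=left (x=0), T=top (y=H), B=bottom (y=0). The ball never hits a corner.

1. t=5/3 → B at (29/3,0); v=(1,3)
2. t=1/3 → R at (10,1); v=(-1,3)
3. t=5/3 → T at (25/3,6); v=(-1,-3)
4. t=2 → B at (19/3,0); v=(-1,3)
5. t=2 → T at (13/3,6); v=(-1,-3)
6. t=2 → B at (7/3,0); v=(-1,3)

Final position: (7/3,0)
Wall sequence: BRTBTB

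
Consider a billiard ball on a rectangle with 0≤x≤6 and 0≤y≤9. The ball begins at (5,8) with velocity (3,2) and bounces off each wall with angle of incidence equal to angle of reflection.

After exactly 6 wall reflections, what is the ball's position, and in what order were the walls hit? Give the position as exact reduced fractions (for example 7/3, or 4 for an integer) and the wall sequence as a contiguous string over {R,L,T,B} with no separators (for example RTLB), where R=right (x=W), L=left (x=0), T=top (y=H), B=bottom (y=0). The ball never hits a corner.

Final position: (0,8/3)
Wall sequence: RTLRBL

1. t=1/3 → R at (6,26/3); v=(-3,2)
2. t=1/6 → T at (11/2,9); v=(-3,-2)
3. t=11/6 → L at (0,16/3); v=(3,-2)
4. t=2 → R at (6,4/3); v=(-3,-2)
5. t=2/3 → B at (4,0); v=(-3,2)
6. t=4/3 → L at (0,8/3); v=(3,2)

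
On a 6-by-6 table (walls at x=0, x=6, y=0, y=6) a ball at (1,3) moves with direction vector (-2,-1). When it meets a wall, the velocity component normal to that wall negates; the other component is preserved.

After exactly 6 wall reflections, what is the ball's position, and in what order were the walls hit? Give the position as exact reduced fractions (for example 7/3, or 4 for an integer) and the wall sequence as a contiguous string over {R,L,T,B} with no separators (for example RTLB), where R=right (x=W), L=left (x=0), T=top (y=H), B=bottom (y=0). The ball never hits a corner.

Final position: (6,11/2)
Wall sequence: LBRLTR

1. t=1/2 → L at (0,5/2); v=(2,-1)
2. t=5/2 → B at (5,0); v=(2,1)
3. t=1/2 → R at (6,1/2); v=(-2,1)
4. t=3 → L at (0,7/2); v=(2,1)
5. t=5/2 → T at (5,6); v=(2,-1)
6. t=1/2 → R at (6,11/2); v=(-2,-1)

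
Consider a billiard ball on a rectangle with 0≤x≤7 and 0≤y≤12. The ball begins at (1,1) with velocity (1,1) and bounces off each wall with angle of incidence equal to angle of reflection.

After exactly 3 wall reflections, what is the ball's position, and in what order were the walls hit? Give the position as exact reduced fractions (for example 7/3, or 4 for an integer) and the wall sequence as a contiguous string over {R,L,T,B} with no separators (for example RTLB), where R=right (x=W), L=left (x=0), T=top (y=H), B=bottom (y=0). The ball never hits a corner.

Final position: (0,10)
Wall sequence: RTL

1. t=6 → R at (7,7); v=(-1,1)
2. t=5 → T at (2,12); v=(-1,-1)
3. t=2 → L at (0,10); v=(1,-1)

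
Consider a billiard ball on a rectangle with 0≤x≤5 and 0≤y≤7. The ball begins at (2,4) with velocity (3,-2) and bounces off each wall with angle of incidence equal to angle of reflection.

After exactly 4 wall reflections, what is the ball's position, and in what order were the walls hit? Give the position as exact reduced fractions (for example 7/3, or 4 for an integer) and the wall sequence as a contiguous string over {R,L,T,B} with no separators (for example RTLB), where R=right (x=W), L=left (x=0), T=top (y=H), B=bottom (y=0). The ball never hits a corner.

Final position: (5,14/3)
Wall sequence: RBLR

1. t=1 → R at (5,2); v=(-3,-2)
2. t=1 → B at (2,0); v=(-3,2)
3. t=2/3 → L at (0,4/3); v=(3,2)
4. t=5/3 → R at (5,14/3); v=(-3,2)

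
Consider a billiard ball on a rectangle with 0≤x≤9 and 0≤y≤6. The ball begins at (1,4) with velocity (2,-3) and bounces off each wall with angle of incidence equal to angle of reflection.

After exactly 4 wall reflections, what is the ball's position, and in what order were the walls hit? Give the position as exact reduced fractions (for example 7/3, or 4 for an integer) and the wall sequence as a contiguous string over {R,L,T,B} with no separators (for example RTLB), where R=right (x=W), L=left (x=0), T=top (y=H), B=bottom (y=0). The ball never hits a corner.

Final position: (19/3,0)
Wall sequence: BTRB

1. t=4/3 → B at (11/3,0); v=(2,3)
2. t=2 → T at (23/3,6); v=(2,-3)
3. t=2/3 → R at (9,4); v=(-2,-3)
4. t=4/3 → B at (19/3,0); v=(-2,3)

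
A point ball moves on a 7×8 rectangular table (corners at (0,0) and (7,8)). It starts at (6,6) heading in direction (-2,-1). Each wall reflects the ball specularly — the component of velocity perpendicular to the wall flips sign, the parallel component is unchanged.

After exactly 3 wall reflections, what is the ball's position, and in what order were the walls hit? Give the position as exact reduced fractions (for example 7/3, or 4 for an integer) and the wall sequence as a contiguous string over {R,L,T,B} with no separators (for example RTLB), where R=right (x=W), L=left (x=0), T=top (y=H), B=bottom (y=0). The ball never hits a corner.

Final position: (7,1/2)
Wall sequence: LBR

1. t=3 → L at (0,3); v=(2,-1)
2. t=3 → B at (6,0); v=(2,1)
3. t=1/2 → R at (7,1/2); v=(-2,1)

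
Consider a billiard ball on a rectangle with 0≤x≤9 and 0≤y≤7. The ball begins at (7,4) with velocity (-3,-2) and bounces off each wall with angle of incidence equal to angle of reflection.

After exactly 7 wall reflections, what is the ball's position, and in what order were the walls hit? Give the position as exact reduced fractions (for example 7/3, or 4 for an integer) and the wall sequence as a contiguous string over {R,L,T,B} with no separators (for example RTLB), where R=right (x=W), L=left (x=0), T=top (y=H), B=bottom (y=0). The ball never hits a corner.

Final position: (9,14/3)
Wall sequence: BLRTLBR

1. t=2 → B at (1,0); v=(-3,2)
2. t=1/3 → L at (0,2/3); v=(3,2)
3. t=3 → R at (9,20/3); v=(-3,2)
4. t=1/6 → T at (17/2,7); v=(-3,-2)
5. t=17/6 → L at (0,4/3); v=(3,-2)
6. t=2/3 → B at (2,0); v=(3,2)
7. t=7/3 → R at (9,14/3); v=(-3,2)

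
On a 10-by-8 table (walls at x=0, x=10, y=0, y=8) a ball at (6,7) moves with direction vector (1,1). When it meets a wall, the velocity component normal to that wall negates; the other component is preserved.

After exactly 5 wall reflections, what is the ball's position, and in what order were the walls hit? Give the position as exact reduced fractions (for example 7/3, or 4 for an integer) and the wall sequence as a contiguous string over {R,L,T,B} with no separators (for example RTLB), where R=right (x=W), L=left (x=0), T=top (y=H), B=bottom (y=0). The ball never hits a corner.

Final position: (3,8)
Wall sequence: TRBLT

1. t=1 → T at (7,8); v=(1,-1)
2. t=3 → R at (10,5); v=(-1,-1)
3. t=5 → B at (5,0); v=(-1,1)
4. t=5 → L at (0,5); v=(1,1)
5. t=3 → T at (3,8); v=(1,-1)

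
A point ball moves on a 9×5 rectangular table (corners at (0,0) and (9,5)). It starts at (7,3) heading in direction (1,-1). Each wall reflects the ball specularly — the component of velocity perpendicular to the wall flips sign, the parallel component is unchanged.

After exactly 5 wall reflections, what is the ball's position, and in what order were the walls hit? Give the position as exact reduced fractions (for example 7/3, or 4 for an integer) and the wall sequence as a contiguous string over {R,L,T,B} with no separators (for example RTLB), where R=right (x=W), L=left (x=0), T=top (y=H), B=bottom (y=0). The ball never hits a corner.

1. t=2 → R at (9,1); v=(-1,-1)
2. t=1 → B at (8,0); v=(-1,1)
3. t=5 → T at (3,5); v=(-1,-1)
4. t=3 → L at (0,2); v=(1,-1)
5. t=2 → B at (2,0); v=(1,1)

Final position: (2,0)
Wall sequence: RBTLB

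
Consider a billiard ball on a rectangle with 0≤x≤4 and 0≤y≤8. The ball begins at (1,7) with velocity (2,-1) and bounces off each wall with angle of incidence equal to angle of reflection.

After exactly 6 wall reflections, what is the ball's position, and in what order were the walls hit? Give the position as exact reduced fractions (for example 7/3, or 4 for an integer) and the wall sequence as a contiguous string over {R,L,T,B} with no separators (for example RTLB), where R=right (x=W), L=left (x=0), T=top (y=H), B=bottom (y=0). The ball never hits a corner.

Final position: (4,5/2)
Wall sequence: RLRBLR

1. t=3/2 → R at (4,11/2); v=(-2,-1)
2. t=2 → L at (0,7/2); v=(2,-1)
3. t=2 → R at (4,3/2); v=(-2,-1)
4. t=3/2 → B at (1,0); v=(-2,1)
5. t=1/2 → L at (0,1/2); v=(2,1)
6. t=2 → R at (4,5/2); v=(-2,1)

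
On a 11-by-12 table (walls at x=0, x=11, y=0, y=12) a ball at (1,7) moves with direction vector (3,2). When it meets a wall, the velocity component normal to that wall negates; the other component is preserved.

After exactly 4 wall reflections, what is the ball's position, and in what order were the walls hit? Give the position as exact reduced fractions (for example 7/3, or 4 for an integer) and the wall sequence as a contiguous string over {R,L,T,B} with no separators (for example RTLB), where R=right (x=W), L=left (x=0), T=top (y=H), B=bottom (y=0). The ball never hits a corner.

Final position: (9/2,0)
Wall sequence: TRLB

1. t=5/2 → T at (17/2,12); v=(3,-2)
2. t=5/6 → R at (11,31/3); v=(-3,-2)
3. t=11/3 → L at (0,3); v=(3,-2)
4. t=3/2 → B at (9/2,0); v=(3,2)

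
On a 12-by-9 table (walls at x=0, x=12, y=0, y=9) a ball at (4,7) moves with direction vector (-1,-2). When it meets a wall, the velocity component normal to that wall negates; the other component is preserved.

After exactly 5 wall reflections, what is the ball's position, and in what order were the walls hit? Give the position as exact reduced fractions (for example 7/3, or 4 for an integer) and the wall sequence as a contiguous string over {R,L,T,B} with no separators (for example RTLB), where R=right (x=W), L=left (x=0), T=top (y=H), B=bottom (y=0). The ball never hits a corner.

1. t=7/2 → B at (1/2,0); v=(-1,2)
2. t=1/2 → L at (0,1); v=(1,2)
3. t=4 → T at (4,9); v=(1,-2)
4. t=9/2 → B at (17/2,0); v=(1,2)
5. t=7/2 → R at (12,7); v=(-1,2)

Final position: (12,7)
Wall sequence: BLTBR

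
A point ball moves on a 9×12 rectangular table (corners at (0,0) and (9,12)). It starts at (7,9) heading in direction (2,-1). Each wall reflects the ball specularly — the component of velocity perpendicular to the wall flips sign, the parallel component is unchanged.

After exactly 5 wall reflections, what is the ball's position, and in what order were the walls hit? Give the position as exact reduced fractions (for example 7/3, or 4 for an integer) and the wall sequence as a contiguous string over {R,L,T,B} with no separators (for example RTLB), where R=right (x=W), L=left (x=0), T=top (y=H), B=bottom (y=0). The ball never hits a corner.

Final position: (0,11/2)
Wall sequence: RLBRL

1. t=1 → R at (9,8); v=(-2,-1)
2. t=9/2 → L at (0,7/2); v=(2,-1)
3. t=7/2 → B at (7,0); v=(2,1)
4. t=1 → R at (9,1); v=(-2,1)
5. t=9/2 → L at (0,11/2); v=(2,1)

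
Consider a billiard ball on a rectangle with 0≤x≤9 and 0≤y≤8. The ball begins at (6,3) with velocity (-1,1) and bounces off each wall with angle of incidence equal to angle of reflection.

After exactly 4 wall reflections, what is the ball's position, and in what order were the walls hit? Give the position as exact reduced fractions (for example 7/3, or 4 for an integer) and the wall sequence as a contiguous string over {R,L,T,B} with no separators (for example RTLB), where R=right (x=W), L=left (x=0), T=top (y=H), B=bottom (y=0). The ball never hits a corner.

Final position: (9,2)
Wall sequence: TLBR

1. t=5 → T at (1,8); v=(-1,-1)
2. t=1 → L at (0,7); v=(1,-1)
3. t=7 → B at (7,0); v=(1,1)
4. t=2 → R at (9,2); v=(-1,1)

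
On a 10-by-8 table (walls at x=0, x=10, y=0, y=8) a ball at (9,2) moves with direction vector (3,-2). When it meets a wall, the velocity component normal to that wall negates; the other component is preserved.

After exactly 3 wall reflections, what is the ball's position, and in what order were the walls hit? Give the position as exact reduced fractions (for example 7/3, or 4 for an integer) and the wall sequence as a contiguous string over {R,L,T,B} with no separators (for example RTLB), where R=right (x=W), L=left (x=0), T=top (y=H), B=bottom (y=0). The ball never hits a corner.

1. t=1/3 → R at (10,4/3); v=(-3,-2)
2. t=2/3 → B at (8,0); v=(-3,2)
3. t=8/3 → L at (0,16/3); v=(3,2)

Final position: (0,16/3)
Wall sequence: RBL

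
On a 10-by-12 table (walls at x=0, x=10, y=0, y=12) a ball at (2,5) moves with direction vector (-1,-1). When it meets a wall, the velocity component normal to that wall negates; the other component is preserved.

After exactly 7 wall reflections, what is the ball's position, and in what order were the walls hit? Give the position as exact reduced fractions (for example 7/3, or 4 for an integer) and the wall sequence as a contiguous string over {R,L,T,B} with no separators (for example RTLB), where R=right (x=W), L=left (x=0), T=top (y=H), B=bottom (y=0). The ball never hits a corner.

1. t=2 → L at (0,3); v=(1,-1)
2. t=3 → B at (3,0); v=(1,1)
3. t=7 → R at (10,7); v=(-1,1)
4. t=5 → T at (5,12); v=(-1,-1)
5. t=5 → L at (0,7); v=(1,-1)
6. t=7 → B at (7,0); v=(1,1)
7. t=3 → R at (10,3); v=(-1,1)

Final position: (10,3)
Wall sequence: LBRTLBR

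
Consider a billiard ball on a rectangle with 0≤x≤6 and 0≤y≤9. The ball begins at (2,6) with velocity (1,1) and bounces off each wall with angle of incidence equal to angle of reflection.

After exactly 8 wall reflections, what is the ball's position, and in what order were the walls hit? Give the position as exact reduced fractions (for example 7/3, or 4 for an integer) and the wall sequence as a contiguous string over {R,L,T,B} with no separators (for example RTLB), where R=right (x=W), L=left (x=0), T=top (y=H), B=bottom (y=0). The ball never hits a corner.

Final position: (6,2)
Wall sequence: TRLBRTLR

1. t=3 → T at (5,9); v=(1,-1)
2. t=1 → R at (6,8); v=(-1,-1)
3. t=6 → L at (0,2); v=(1,-1)
4. t=2 → B at (2,0); v=(1,1)
5. t=4 → R at (6,4); v=(-1,1)
6. t=5 → T at (1,9); v=(-1,-1)
7. t=1 → L at (0,8); v=(1,-1)
8. t=6 → R at (6,2); v=(-1,-1)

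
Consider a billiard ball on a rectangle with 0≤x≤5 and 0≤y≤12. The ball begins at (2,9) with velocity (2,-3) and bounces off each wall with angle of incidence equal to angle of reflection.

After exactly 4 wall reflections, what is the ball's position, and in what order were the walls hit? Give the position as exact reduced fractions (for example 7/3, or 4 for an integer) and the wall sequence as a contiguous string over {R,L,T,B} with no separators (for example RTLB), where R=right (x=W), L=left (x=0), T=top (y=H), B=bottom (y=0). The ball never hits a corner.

1. t=3/2 → R at (5,9/2); v=(-2,-3)
2. t=3/2 → B at (2,0); v=(-2,3)
3. t=1 → L at (0,3); v=(2,3)
4. t=5/2 → R at (5,21/2); v=(-2,3)

Final position: (5,21/2)
Wall sequence: RBLR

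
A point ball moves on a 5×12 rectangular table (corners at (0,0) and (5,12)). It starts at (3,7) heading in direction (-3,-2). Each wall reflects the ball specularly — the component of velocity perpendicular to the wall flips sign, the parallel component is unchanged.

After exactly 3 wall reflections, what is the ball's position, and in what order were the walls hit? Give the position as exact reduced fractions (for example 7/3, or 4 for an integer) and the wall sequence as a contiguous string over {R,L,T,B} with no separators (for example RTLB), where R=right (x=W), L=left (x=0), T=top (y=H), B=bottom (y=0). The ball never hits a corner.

Final position: (5/2,0)
Wall sequence: LRB

1. t=1 → L at (0,5); v=(3,-2)
2. t=5/3 → R at (5,5/3); v=(-3,-2)
3. t=5/6 → B at (5/2,0); v=(-3,2)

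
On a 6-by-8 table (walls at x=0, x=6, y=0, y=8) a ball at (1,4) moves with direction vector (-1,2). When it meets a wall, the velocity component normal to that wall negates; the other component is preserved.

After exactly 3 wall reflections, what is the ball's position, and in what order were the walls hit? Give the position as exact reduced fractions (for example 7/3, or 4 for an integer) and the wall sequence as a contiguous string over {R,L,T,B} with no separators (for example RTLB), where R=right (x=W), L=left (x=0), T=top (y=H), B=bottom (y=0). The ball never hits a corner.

Final position: (5,0)
Wall sequence: LTB

1. t=1 → L at (0,6); v=(1,2)
2. t=1 → T at (1,8); v=(1,-2)
3. t=4 → B at (5,0); v=(1,2)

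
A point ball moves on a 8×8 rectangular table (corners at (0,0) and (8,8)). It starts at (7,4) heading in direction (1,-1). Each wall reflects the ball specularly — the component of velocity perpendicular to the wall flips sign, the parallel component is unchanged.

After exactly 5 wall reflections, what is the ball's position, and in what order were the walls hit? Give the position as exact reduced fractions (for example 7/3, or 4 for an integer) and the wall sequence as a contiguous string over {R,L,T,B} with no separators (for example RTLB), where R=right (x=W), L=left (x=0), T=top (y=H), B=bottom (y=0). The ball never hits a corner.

Final position: (8,3)
Wall sequence: RBLTR

1. t=1 → R at (8,3); v=(-1,-1)
2. t=3 → B at (5,0); v=(-1,1)
3. t=5 → L at (0,5); v=(1,1)
4. t=3 → T at (3,8); v=(1,-1)
5. t=5 → R at (8,3); v=(-1,-1)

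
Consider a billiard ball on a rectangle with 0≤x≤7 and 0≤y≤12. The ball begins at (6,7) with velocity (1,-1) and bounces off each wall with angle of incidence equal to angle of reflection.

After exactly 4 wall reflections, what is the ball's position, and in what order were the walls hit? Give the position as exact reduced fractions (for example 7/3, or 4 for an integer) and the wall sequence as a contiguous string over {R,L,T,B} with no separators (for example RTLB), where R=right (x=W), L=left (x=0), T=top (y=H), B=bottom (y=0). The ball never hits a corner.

1. t=1 → R at (7,6); v=(-1,-1)
2. t=6 → B at (1,0); v=(-1,1)
3. t=1 → L at (0,1); v=(1,1)
4. t=7 → R at (7,8); v=(-1,1)

Final position: (7,8)
Wall sequence: RBLR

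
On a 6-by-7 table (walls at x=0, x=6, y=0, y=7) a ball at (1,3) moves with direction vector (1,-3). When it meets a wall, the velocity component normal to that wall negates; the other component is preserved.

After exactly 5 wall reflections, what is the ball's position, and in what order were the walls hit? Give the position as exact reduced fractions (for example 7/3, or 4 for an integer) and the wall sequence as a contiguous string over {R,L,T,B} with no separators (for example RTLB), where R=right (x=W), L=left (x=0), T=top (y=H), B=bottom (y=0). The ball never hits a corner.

1. t=1 → B at (2,0); v=(1,3)
2. t=7/3 → T at (13/3,7); v=(1,-3)
3. t=5/3 → R at (6,2); v=(-1,-3)
4. t=2/3 → B at (16/3,0); v=(-1,3)
5. t=7/3 → T at (3,7); v=(-1,-3)

Final position: (3,7)
Wall sequence: BTRBT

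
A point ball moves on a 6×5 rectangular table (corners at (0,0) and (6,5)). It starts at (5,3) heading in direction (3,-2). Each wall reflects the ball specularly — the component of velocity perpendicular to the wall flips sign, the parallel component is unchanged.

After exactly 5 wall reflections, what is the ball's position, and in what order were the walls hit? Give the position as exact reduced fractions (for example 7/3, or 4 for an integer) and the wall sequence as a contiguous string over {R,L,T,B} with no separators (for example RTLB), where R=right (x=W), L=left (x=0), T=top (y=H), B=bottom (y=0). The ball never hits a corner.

Final position: (6,13/3)
Wall sequence: RBLTR

1. t=1/3 → R at (6,7/3); v=(-3,-2)
2. t=7/6 → B at (5/2,0); v=(-3,2)
3. t=5/6 → L at (0,5/3); v=(3,2)
4. t=5/3 → T at (5,5); v=(3,-2)
5. t=1/3 → R at (6,13/3); v=(-3,-2)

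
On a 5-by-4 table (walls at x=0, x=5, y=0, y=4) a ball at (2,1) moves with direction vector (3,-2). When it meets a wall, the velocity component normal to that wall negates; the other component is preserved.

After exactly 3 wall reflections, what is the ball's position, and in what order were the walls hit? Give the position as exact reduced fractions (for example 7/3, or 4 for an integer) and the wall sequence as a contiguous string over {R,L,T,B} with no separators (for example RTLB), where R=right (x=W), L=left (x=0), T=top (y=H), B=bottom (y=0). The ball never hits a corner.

Final position: (1/2,4)
Wall sequence: BRT

1. t=1/2 → B at (7/2,0); v=(3,2)
2. t=1/2 → R at (5,1); v=(-3,2)
3. t=3/2 → T at (1/2,4); v=(-3,-2)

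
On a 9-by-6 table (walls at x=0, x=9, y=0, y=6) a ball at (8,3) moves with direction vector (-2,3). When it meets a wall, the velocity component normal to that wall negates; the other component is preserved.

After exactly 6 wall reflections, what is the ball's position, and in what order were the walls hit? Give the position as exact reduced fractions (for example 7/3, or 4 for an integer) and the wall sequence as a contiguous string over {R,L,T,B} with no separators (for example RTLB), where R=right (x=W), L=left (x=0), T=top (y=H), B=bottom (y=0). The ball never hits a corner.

1. t=1 → T at (6,6); v=(-2,-3)
2. t=2 → B at (2,0); v=(-2,3)
3. t=1 → L at (0,3); v=(2,3)
4. t=1 → T at (2,6); v=(2,-3)
5. t=2 → B at (6,0); v=(2,3)
6. t=3/2 → R at (9,9/2); v=(-2,3)

Final position: (9,9/2)
Wall sequence: TBLTBR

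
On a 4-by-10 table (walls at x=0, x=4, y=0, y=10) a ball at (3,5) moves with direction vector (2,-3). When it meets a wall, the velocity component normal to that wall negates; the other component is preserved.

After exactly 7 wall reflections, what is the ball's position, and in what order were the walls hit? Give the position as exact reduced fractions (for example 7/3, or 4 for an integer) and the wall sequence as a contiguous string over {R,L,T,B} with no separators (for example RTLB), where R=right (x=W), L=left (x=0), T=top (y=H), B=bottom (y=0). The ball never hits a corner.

Final position: (11/3,0)
Wall sequence: RBLRTLB

1. t=1/2 → R at (4,7/2); v=(-2,-3)
2. t=7/6 → B at (5/3,0); v=(-2,3)
3. t=5/6 → L at (0,5/2); v=(2,3)
4. t=2 → R at (4,17/2); v=(-2,3)
5. t=1/2 → T at (3,10); v=(-2,-3)
6. t=3/2 → L at (0,11/2); v=(2,-3)
7. t=11/6 → B at (11/3,0); v=(2,3)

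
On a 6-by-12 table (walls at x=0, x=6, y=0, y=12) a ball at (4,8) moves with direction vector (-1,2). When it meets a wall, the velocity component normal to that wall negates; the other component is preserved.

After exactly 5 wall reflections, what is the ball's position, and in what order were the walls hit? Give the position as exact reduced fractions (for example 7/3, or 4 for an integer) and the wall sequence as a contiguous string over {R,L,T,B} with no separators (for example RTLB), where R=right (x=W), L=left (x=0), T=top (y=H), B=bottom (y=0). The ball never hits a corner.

1. t=2 → T at (2,12); v=(-1,-2)
2. t=2 → L at (0,8); v=(1,-2)
3. t=4 → B at (4,0); v=(1,2)
4. t=2 → R at (6,4); v=(-1,2)
5. t=4 → T at (2,12); v=(-1,-2)

Final position: (2,12)
Wall sequence: TLBRT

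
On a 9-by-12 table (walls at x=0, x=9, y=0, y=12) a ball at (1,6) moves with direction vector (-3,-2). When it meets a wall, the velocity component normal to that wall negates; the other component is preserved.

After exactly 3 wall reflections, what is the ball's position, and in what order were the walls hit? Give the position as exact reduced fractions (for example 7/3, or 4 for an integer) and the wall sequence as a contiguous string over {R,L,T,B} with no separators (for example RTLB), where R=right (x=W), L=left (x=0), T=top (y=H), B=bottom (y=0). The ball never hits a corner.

1. t=1/3 → L at (0,16/3); v=(3,-2)
2. t=8/3 → B at (8,0); v=(3,2)
3. t=1/3 → R at (9,2/3); v=(-3,2)

Final position: (9,2/3)
Wall sequence: LBR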